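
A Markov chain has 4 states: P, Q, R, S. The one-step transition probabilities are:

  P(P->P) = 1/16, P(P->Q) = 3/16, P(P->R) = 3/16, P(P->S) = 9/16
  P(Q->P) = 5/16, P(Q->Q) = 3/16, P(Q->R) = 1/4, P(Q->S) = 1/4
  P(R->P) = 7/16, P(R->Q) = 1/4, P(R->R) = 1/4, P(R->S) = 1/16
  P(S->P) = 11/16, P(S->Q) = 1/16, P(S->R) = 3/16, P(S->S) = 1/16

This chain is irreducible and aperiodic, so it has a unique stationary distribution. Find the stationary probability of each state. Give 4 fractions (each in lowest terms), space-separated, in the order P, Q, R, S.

The stationary distribution satisfies pi = pi * P, i.e.:
  pi_P = 1/16*pi_P + 5/16*pi_Q + 7/16*pi_R + 11/16*pi_S
  pi_Q = 3/16*pi_P + 3/16*pi_Q + 1/4*pi_R + 1/16*pi_S
  pi_R = 3/16*pi_P + 1/4*pi_Q + 1/4*pi_R + 3/16*pi_S
  pi_S = 9/16*pi_P + 1/4*pi_Q + 1/16*pi_R + 1/16*pi_S
with normalization: pi_P + pi_Q + pi_R + pi_S = 1.

Using the first 3 balance equations plus normalization, the linear system A*pi = b is:
  [-15/16, 5/16, 7/16, 11/16] . pi = 0
  [3/16, -13/16, 1/4, 1/16] . pi = 0
  [3/16, 1/4, -3/4, 3/16] . pi = 0
  [1, 1, 1, 1] . pi = 1

Solving yields:
  pi_P = 1961/5570
  pi_Q = 93/557
  pi_R = 588/2785
  pi_S = 1503/5570

Verification (pi * P):
  1961/5570*1/16 + 93/557*5/16 + 588/2785*7/16 + 1503/5570*11/16 = 1961/5570 = pi_P  (ok)
  1961/5570*3/16 + 93/557*3/16 + 588/2785*1/4 + 1503/5570*1/16 = 93/557 = pi_Q  (ok)
  1961/5570*3/16 + 93/557*1/4 + 588/2785*1/4 + 1503/5570*3/16 = 588/2785 = pi_R  (ok)
  1961/5570*9/16 + 93/557*1/4 + 588/2785*1/16 + 1503/5570*1/16 = 1503/5570 = pi_S  (ok)

Answer: 1961/5570 93/557 588/2785 1503/5570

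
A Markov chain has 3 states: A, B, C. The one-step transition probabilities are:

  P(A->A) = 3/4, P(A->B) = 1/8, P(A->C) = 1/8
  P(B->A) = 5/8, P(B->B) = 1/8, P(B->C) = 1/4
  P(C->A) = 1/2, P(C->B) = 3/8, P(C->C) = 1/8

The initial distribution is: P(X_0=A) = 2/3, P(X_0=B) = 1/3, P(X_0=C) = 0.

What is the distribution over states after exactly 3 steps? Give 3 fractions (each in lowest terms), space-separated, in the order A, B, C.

Answer: 533/768 41/256 7/48

Derivation:
Propagating the distribution step by step (d_{t+1} = d_t * P):
d_0 = (A=2/3, B=1/3, C=0)
  d_1[A] = 2/3*3/4 + 1/3*5/8 + 0*1/2 = 17/24
  d_1[B] = 2/3*1/8 + 1/3*1/8 + 0*3/8 = 1/8
  d_1[C] = 2/3*1/8 + 1/3*1/4 + 0*1/8 = 1/6
d_1 = (A=17/24, B=1/8, C=1/6)
  d_2[A] = 17/24*3/4 + 1/8*5/8 + 1/6*1/2 = 133/192
  d_2[B] = 17/24*1/8 + 1/8*1/8 + 1/6*3/8 = 1/6
  d_2[C] = 17/24*1/8 + 1/8*1/4 + 1/6*1/8 = 9/64
d_2 = (A=133/192, B=1/6, C=9/64)
  d_3[A] = 133/192*3/4 + 1/6*5/8 + 9/64*1/2 = 533/768
  d_3[B] = 133/192*1/8 + 1/6*1/8 + 9/64*3/8 = 41/256
  d_3[C] = 133/192*1/8 + 1/6*1/4 + 9/64*1/8 = 7/48
d_3 = (A=533/768, B=41/256, C=7/48)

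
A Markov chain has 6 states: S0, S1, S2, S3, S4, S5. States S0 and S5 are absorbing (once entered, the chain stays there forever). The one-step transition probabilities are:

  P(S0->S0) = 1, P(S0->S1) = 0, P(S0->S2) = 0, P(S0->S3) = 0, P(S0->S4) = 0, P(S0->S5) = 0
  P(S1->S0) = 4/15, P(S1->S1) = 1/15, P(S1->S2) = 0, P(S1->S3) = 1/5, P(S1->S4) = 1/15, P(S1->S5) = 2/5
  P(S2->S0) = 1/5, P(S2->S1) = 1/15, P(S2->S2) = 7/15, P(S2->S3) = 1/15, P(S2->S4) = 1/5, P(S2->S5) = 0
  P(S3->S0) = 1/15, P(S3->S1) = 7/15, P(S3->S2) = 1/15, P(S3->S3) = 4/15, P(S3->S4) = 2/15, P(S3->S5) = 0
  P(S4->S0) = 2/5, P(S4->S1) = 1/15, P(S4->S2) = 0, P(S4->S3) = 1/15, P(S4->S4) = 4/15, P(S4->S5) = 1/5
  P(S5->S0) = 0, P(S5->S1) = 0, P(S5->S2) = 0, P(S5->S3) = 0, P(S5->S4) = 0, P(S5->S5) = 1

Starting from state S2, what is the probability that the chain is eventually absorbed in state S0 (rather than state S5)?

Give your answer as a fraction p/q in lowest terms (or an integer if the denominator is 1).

Answer: 1637/2210

Derivation:
Let a_i = P(absorbed in S0 | start in state i).
Boundary conditions: a_S0 = 1, a_S5 = 0.
For each transient state i, a_i = sum_j P(i->j) * a_j:
  a_S1 = 4/15*a_S0 + 1/15*a_S1 + 0*a_S2 + 1/5*a_S3 + 1/15*a_S4 + 2/5*a_S5
  a_S2 = 1/5*a_S0 + 1/15*a_S1 + 7/15*a_S2 + 1/15*a_S3 + 1/5*a_S4 + 0*a_S5
  a_S3 = 1/15*a_S0 + 7/15*a_S1 + 1/15*a_S2 + 4/15*a_S3 + 2/15*a_S4 + 0*a_S5
  a_S4 = 2/5*a_S0 + 1/15*a_S1 + 0*a_S2 + 1/15*a_S3 + 4/15*a_S4 + 1/5*a_S5

Substituting a_S0 = 1 and a_S5 = 0, rearrange to (I - Q) a = r where r[i] = P(i -> S0):
  [14/15, 0, -1/5, -1/15] . (a_S1, a_S2, a_S3, a_S4) = 4/15
  [-1/15, 8/15, -1/15, -1/5] . (a_S1, a_S2, a_S3, a_S4) = 1/5
  [-7/15, -1/15, 11/15, -2/15] . (a_S1, a_S2, a_S3, a_S4) = 1/15
  [-1/15, 0, -1/15, 11/15] . (a_S1, a_S2, a_S3, a_S4) = 2/5

Solving yields:
  a_S1 = 499/1105
  a_S2 = 1637/2210
  a_S3 = 73/130
  a_S4 = 1409/2210

Starting state is S2, so the absorption probability is a_S2 = 1637/2210.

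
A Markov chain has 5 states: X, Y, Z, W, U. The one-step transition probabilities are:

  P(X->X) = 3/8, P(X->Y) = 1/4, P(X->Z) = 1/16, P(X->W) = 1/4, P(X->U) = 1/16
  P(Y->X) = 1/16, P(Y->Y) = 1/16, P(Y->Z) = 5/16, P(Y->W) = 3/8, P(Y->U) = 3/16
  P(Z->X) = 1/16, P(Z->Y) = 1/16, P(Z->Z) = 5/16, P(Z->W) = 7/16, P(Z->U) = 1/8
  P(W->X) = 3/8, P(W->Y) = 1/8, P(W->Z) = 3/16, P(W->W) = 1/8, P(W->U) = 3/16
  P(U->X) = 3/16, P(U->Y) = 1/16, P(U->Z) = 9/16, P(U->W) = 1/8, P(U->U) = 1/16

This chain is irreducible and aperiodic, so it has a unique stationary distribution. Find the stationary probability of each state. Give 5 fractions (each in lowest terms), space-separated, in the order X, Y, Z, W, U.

Answer: 1605/6862 843/6862 867/3431 1811/6862 869/6862

Derivation:
The stationary distribution satisfies pi = pi * P, i.e.:
  pi_X = 3/8*pi_X + 1/16*pi_Y + 1/16*pi_Z + 3/8*pi_W + 3/16*pi_U
  pi_Y = 1/4*pi_X + 1/16*pi_Y + 1/16*pi_Z + 1/8*pi_W + 1/16*pi_U
  pi_Z = 1/16*pi_X + 5/16*pi_Y + 5/16*pi_Z + 3/16*pi_W + 9/16*pi_U
  pi_W = 1/4*pi_X + 3/8*pi_Y + 7/16*pi_Z + 1/8*pi_W + 1/8*pi_U
  pi_U = 1/16*pi_X + 3/16*pi_Y + 1/8*pi_Z + 3/16*pi_W + 1/16*pi_U
with normalization: pi_X + pi_Y + pi_Z + pi_W + pi_U = 1.

Using the first 4 balance equations plus normalization, the linear system A*pi = b is:
  [-5/8, 1/16, 1/16, 3/8, 3/16] . pi = 0
  [1/4, -15/16, 1/16, 1/8, 1/16] . pi = 0
  [1/16, 5/16, -11/16, 3/16, 9/16] . pi = 0
  [1/4, 3/8, 7/16, -7/8, 1/8] . pi = 0
  [1, 1, 1, 1, 1] . pi = 1

Solving yields:
  pi_X = 1605/6862
  pi_Y = 843/6862
  pi_Z = 867/3431
  pi_W = 1811/6862
  pi_U = 869/6862

Verification (pi * P):
  1605/6862*3/8 + 843/6862*1/16 + 867/3431*1/16 + 1811/6862*3/8 + 869/6862*3/16 = 1605/6862 = pi_X  (ok)
  1605/6862*1/4 + 843/6862*1/16 + 867/3431*1/16 + 1811/6862*1/8 + 869/6862*1/16 = 843/6862 = pi_Y  (ok)
  1605/6862*1/16 + 843/6862*5/16 + 867/3431*5/16 + 1811/6862*3/16 + 869/6862*9/16 = 867/3431 = pi_Z  (ok)
  1605/6862*1/4 + 843/6862*3/8 + 867/3431*7/16 + 1811/6862*1/8 + 869/6862*1/8 = 1811/6862 = pi_W  (ok)
  1605/6862*1/16 + 843/6862*3/16 + 867/3431*1/8 + 1811/6862*3/16 + 869/6862*1/16 = 869/6862 = pi_U  (ok)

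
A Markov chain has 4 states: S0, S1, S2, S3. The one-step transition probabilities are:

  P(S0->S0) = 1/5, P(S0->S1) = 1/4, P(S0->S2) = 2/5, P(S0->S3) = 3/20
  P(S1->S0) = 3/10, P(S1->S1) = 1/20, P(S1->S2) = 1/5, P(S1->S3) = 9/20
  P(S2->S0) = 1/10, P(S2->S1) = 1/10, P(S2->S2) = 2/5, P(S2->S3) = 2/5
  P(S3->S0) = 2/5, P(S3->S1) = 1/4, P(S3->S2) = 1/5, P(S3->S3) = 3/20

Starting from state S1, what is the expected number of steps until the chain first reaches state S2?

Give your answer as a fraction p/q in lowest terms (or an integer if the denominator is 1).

Answer: 1460/379

Derivation:
Let h_i = expected steps to first reach S2 from state i.
Boundary: h_S2 = 0.
First-step equations for the other states:
  h_S0 = 1 + 1/5*h_S0 + 1/4*h_S1 + 2/5*h_S2 + 3/20*h_S3
  h_S1 = 1 + 3/10*h_S0 + 1/20*h_S1 + 1/5*h_S2 + 9/20*h_S3
  h_S3 = 1 + 2/5*h_S0 + 1/4*h_S1 + 1/5*h_S2 + 3/20*h_S3

Substituting h_S2 = 0 and rearranging gives the linear system (I - Q) h = 1:
  [4/5, -1/4, -3/20] . (h_S0, h_S1, h_S3) = 1
  [-3/10, 19/20, -9/20] . (h_S0, h_S1, h_S3) = 1
  [-2/5, -1/4, 17/20] . (h_S0, h_S1, h_S3) = 1

Solving yields:
  h_S0 = 1200/379
  h_S1 = 1460/379
  h_S3 = 1440/379

Starting state is S1, so the expected hitting time is h_S1 = 1460/379.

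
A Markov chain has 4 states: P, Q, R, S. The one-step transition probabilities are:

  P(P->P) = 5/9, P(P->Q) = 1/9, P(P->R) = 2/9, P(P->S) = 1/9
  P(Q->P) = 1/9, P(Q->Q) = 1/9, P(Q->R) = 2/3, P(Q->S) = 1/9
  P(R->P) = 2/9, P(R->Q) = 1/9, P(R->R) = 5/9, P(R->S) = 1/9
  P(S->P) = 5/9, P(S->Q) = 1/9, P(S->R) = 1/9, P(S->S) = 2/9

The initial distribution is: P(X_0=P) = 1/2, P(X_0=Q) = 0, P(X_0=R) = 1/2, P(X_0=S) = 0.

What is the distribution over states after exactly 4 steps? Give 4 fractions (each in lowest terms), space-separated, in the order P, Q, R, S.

Answer: 1649/4374 1/9 5077/13122 820/6561

Derivation:
Propagating the distribution step by step (d_{t+1} = d_t * P):
d_0 = (P=1/2, Q=0, R=1/2, S=0)
  d_1[P] = 1/2*5/9 + 0*1/9 + 1/2*2/9 + 0*5/9 = 7/18
  d_1[Q] = 1/2*1/9 + 0*1/9 + 1/2*1/9 + 0*1/9 = 1/9
  d_1[R] = 1/2*2/9 + 0*2/3 + 1/2*5/9 + 0*1/9 = 7/18
  d_1[S] = 1/2*1/9 + 0*1/9 + 1/2*1/9 + 0*2/9 = 1/9
d_1 = (P=7/18, Q=1/9, R=7/18, S=1/9)
  d_2[P] = 7/18*5/9 + 1/9*1/9 + 7/18*2/9 + 1/9*5/9 = 61/162
  d_2[Q] = 7/18*1/9 + 1/9*1/9 + 7/18*1/9 + 1/9*1/9 = 1/9
  d_2[R] = 7/18*2/9 + 1/9*2/3 + 7/18*5/9 + 1/9*1/9 = 7/18
  d_2[S] = 7/18*1/9 + 1/9*1/9 + 7/18*1/9 + 1/9*2/9 = 10/81
d_2 = (P=61/162, Q=1/9, R=7/18, S=10/81)
  d_3[P] = 61/162*5/9 + 1/9*1/9 + 7/18*2/9 + 10/81*5/9 = 61/162
  d_3[Q] = 61/162*1/9 + 1/9*1/9 + 7/18*1/9 + 10/81*1/9 = 1/9
  d_3[R] = 61/162*2/9 + 1/9*2/3 + 7/18*5/9 + 10/81*1/9 = 565/1458
  d_3[S] = 61/162*1/9 + 1/9*1/9 + 7/18*1/9 + 10/81*2/9 = 91/729
d_3 = (P=61/162, Q=1/9, R=565/1458, S=91/729)
  d_4[P] = 61/162*5/9 + 1/9*1/9 + 565/1458*2/9 + 91/729*5/9 = 1649/4374
  d_4[Q] = 61/162*1/9 + 1/9*1/9 + 565/1458*1/9 + 91/729*1/9 = 1/9
  d_4[R] = 61/162*2/9 + 1/9*2/3 + 565/1458*5/9 + 91/729*1/9 = 5077/13122
  d_4[S] = 61/162*1/9 + 1/9*1/9 + 565/1458*1/9 + 91/729*2/9 = 820/6561
d_4 = (P=1649/4374, Q=1/9, R=5077/13122, S=820/6561)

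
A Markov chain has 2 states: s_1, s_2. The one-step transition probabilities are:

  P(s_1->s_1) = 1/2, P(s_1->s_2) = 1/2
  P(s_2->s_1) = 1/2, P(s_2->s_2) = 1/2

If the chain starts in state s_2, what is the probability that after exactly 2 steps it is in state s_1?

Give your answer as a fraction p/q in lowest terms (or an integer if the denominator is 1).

Computing P^2 by repeated multiplication:
P^1 =
  s_1: [1/2, 1/2]
  s_2: [1/2, 1/2]
P^2 =
  s_1: [1/2, 1/2]
  s_2: [1/2, 1/2]

(P^2)[s_2 -> s_1] = 1/2

Answer: 1/2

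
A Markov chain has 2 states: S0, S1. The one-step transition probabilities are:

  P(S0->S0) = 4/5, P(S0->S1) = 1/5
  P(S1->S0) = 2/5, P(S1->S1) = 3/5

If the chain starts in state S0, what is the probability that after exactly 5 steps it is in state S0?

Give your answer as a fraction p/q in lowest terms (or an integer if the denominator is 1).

Computing P^5 by repeated multiplication:
P^1 =
  S0: [4/5, 1/5]
  S1: [2/5, 3/5]
P^2 =
  S0: [18/25, 7/25]
  S1: [14/25, 11/25]
P^3 =
  S0: [86/125, 39/125]
  S1: [78/125, 47/125]
P^4 =
  S0: [422/625, 203/625]
  S1: [406/625, 219/625]
P^5 =
  S0: [2094/3125, 1031/3125]
  S1: [2062/3125, 1063/3125]

(P^5)[S0 -> S0] = 2094/3125

Answer: 2094/3125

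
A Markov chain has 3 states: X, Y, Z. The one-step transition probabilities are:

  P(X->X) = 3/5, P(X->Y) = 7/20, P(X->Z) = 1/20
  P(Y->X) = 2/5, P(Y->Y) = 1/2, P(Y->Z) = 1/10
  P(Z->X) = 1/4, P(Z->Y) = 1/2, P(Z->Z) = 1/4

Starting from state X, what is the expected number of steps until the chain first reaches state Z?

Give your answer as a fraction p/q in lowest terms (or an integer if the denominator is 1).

Answer: 85/6

Derivation:
Let h_i = expected steps to first reach Z from state i.
Boundary: h_Z = 0.
First-step equations for the other states:
  h_X = 1 + 3/5*h_X + 7/20*h_Y + 1/20*h_Z
  h_Y = 1 + 2/5*h_X + 1/2*h_Y + 1/10*h_Z

Substituting h_Z = 0 and rearranging gives the linear system (I - Q) h = 1:
  [2/5, -7/20] . (h_X, h_Y) = 1
  [-2/5, 1/2] . (h_X, h_Y) = 1

Solving yields:
  h_X = 85/6
  h_Y = 40/3

Starting state is X, so the expected hitting time is h_X = 85/6.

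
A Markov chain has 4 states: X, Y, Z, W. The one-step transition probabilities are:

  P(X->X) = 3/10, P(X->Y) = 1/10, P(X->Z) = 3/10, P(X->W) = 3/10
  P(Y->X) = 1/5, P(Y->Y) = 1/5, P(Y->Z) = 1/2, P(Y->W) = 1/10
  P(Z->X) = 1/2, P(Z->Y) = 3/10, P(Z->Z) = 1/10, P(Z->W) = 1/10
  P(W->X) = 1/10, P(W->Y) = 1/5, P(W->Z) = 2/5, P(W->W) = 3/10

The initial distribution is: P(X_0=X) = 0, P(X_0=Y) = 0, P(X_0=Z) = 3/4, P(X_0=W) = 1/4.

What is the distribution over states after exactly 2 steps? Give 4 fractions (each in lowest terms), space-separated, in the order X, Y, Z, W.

Answer: 111/400 71/400 67/200 21/100

Derivation:
Propagating the distribution step by step (d_{t+1} = d_t * P):
d_0 = (X=0, Y=0, Z=3/4, W=1/4)
  d_1[X] = 0*3/10 + 0*1/5 + 3/4*1/2 + 1/4*1/10 = 2/5
  d_1[Y] = 0*1/10 + 0*1/5 + 3/4*3/10 + 1/4*1/5 = 11/40
  d_1[Z] = 0*3/10 + 0*1/2 + 3/4*1/10 + 1/4*2/5 = 7/40
  d_1[W] = 0*3/10 + 0*1/10 + 3/4*1/10 + 1/4*3/10 = 3/20
d_1 = (X=2/5, Y=11/40, Z=7/40, W=3/20)
  d_2[X] = 2/5*3/10 + 11/40*1/5 + 7/40*1/2 + 3/20*1/10 = 111/400
  d_2[Y] = 2/5*1/10 + 11/40*1/5 + 7/40*3/10 + 3/20*1/5 = 71/400
  d_2[Z] = 2/5*3/10 + 11/40*1/2 + 7/40*1/10 + 3/20*2/5 = 67/200
  d_2[W] = 2/5*3/10 + 11/40*1/10 + 7/40*1/10 + 3/20*3/10 = 21/100
d_2 = (X=111/400, Y=71/400, Z=67/200, W=21/100)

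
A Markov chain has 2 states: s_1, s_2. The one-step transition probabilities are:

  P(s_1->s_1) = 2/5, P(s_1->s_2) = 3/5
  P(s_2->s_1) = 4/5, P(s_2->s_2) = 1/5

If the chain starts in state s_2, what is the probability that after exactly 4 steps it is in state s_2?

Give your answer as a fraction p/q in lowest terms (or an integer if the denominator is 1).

Computing P^4 by repeated multiplication:
P^1 =
  s_1: [2/5, 3/5]
  s_2: [4/5, 1/5]
P^2 =
  s_1: [16/25, 9/25]
  s_2: [12/25, 13/25]
P^3 =
  s_1: [68/125, 57/125]
  s_2: [76/125, 49/125]
P^4 =
  s_1: [364/625, 261/625]
  s_2: [348/625, 277/625]

(P^4)[s_2 -> s_2] = 277/625

Answer: 277/625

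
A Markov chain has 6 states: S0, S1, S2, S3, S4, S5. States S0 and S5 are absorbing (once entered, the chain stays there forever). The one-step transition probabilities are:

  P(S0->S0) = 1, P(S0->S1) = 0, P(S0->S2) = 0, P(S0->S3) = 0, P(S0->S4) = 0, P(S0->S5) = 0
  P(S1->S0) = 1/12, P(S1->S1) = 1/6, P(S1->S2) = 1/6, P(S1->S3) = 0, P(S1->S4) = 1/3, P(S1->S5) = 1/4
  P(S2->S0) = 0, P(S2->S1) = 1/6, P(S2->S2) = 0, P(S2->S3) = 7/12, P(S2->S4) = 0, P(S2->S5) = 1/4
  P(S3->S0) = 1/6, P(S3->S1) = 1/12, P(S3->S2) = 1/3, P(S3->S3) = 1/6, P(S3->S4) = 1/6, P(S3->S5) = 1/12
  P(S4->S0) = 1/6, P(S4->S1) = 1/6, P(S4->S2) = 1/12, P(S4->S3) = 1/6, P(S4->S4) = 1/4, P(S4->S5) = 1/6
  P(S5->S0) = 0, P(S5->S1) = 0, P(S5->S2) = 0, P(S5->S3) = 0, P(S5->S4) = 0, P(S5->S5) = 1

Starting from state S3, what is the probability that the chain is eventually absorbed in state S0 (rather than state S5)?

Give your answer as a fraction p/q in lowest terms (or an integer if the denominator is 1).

Answer: 1368/3065

Derivation:
Let a_i = P(absorbed in S0 | start in state i).
Boundary conditions: a_S0 = 1, a_S5 = 0.
For each transient state i, a_i = sum_j P(i->j) * a_j:
  a_S1 = 1/12*a_S0 + 1/6*a_S1 + 1/6*a_S2 + 0*a_S3 + 1/3*a_S4 + 1/4*a_S5
  a_S2 = 0*a_S0 + 1/6*a_S1 + 0*a_S2 + 7/12*a_S3 + 0*a_S4 + 1/4*a_S5
  a_S3 = 1/6*a_S0 + 1/12*a_S1 + 1/3*a_S2 + 1/6*a_S3 + 1/6*a_S4 + 1/12*a_S5
  a_S4 = 1/6*a_S0 + 1/6*a_S1 + 1/12*a_S2 + 1/6*a_S3 + 1/4*a_S4 + 1/6*a_S5

Substituting a_S0 = 1 and a_S5 = 0, rearrange to (I - Q) a = r where r[i] = P(i -> S0):
  [5/6, -1/6, 0, -1/3] . (a_S1, a_S2, a_S3, a_S4) = 1/12
  [-1/6, 1, -7/12, 0] . (a_S1, a_S2, a_S3, a_S4) = 0
  [-1/12, -1/3, 5/6, -1/6] . (a_S1, a_S2, a_S3, a_S4) = 1/6
  [-1/6, -1/12, -1/6, 3/4] . (a_S1, a_S2, a_S3, a_S4) = 1/6

Solving yields:
  a_S1 = 1029/3065
  a_S2 = 1939/6130
  a_S3 = 1368/3065
  a_S4 = 2643/6130

Starting state is S3, so the absorption probability is a_S3 = 1368/3065.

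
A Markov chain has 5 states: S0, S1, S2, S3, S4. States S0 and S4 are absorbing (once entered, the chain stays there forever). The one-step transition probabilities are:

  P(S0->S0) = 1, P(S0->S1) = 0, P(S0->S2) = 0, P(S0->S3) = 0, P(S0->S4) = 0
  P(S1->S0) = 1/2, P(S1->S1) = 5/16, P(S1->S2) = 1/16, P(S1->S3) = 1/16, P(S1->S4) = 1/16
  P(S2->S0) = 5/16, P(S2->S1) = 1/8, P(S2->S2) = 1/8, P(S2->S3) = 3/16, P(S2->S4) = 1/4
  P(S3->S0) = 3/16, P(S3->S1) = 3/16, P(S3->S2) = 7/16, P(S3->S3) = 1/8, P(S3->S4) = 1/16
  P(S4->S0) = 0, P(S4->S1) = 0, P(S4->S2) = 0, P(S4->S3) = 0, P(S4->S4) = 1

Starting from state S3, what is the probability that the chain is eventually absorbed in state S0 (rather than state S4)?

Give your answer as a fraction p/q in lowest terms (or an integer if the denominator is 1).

Answer: 163/229

Derivation:
Let a_i = P(absorbed in S0 | start in state i).
Boundary conditions: a_S0 = 1, a_S4 = 0.
For each transient state i, a_i = sum_j P(i->j) * a_j:
  a_S1 = 1/2*a_S0 + 5/16*a_S1 + 1/16*a_S2 + 1/16*a_S3 + 1/16*a_S4
  a_S2 = 5/16*a_S0 + 1/8*a_S1 + 1/8*a_S2 + 3/16*a_S3 + 1/4*a_S4
  a_S3 = 3/16*a_S0 + 3/16*a_S1 + 7/16*a_S2 + 1/8*a_S3 + 1/16*a_S4

Substituting a_S0 = 1 and a_S4 = 0, rearrange to (I - Q) a = r where r[i] = P(i -> S0):
  [11/16, -1/16, -1/16] . (a_S1, a_S2, a_S3) = 1/2
  [-1/8, 7/8, -3/16] . (a_S1, a_S2, a_S3) = 5/16
  [-3/16, -7/16, 7/8] . (a_S1, a_S2, a_S3) = 3/16

Solving yields:
  a_S1 = 389/458
  a_S2 = 289/458
  a_S3 = 163/229

Starting state is S3, so the absorption probability is a_S3 = 163/229.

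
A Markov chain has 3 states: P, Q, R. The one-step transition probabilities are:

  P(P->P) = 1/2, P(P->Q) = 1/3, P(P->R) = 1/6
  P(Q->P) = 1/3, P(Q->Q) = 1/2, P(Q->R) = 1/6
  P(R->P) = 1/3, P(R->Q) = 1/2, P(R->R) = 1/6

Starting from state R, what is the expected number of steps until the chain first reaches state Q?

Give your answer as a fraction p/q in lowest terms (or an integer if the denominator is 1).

Let h_i = expected steps to first reach Q from state i.
Boundary: h_Q = 0.
First-step equations for the other states:
  h_P = 1 + 1/2*h_P + 1/3*h_Q + 1/6*h_R
  h_R = 1 + 1/3*h_P + 1/2*h_Q + 1/6*h_R

Substituting h_Q = 0 and rearranging gives the linear system (I - Q) h = 1:
  [1/2, -1/6] . (h_P, h_R) = 1
  [-1/3, 5/6] . (h_P, h_R) = 1

Solving yields:
  h_P = 36/13
  h_R = 30/13

Starting state is R, so the expected hitting time is h_R = 30/13.

Answer: 30/13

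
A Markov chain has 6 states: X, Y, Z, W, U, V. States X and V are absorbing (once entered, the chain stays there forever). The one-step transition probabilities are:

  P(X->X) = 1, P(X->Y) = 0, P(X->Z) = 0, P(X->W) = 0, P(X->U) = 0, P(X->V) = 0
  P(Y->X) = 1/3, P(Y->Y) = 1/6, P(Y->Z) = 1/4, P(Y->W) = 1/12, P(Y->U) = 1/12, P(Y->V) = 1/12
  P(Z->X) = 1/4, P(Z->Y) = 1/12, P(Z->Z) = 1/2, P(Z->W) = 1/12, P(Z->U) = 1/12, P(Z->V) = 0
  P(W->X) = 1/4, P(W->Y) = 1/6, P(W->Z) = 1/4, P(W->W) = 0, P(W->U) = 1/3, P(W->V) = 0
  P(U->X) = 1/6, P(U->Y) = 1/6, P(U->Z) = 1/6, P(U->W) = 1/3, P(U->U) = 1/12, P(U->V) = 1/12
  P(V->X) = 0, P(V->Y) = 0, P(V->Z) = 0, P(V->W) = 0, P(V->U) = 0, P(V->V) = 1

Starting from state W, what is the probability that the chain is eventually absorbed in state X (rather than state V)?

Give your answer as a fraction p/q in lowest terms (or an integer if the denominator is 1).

Answer: 4705/5207

Derivation:
Let a_i = P(absorbed in X | start in state i).
Boundary conditions: a_X = 1, a_V = 0.
For each transient state i, a_i = sum_j P(i->j) * a_j:
  a_Y = 1/3*a_X + 1/6*a_Y + 1/4*a_Z + 1/12*a_W + 1/12*a_U + 1/12*a_V
  a_Z = 1/4*a_X + 1/12*a_Y + 1/2*a_Z + 1/12*a_W + 1/12*a_U + 0*a_V
  a_W = 1/4*a_X + 1/6*a_Y + 1/4*a_Z + 0*a_W + 1/3*a_U + 0*a_V
  a_U = 1/6*a_X + 1/6*a_Y + 1/6*a_Z + 1/3*a_W + 1/12*a_U + 1/12*a_V

Substituting a_X = 1 and a_V = 0, rearrange to (I - Q) a = r where r[i] = P(i -> X):
  [5/6, -1/4, -1/12, -1/12] . (a_Y, a_Z, a_W, a_U) = 1/3
  [-1/12, 1/2, -1/12, -1/12] . (a_Y, a_Z, a_W, a_U) = 1/4
  [-1/6, -1/4, 1, -1/3] . (a_Y, a_Z, a_W, a_U) = 1/4
  [-1/6, -1/6, -1/3, 11/12] . (a_Y, a_Z, a_W, a_U) = 1/6

Solving yields:
  a_Y = 4444/5207
  a_Z = 4853/5207
  a_W = 4705/5207
  a_U = 4348/5207

Starting state is W, so the absorption probability is a_W = 4705/5207.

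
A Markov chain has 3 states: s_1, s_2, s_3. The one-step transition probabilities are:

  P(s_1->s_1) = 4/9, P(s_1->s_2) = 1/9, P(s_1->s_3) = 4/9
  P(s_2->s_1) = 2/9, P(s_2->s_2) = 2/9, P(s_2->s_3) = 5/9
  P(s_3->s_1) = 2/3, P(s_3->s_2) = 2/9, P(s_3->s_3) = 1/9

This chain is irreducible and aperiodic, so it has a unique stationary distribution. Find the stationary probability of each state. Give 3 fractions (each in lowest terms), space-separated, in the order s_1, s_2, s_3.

Answer: 46/95 16/95 33/95

Derivation:
The stationary distribution satisfies pi = pi * P, i.e.:
  pi_s_1 = 4/9*pi_s_1 + 2/9*pi_s_2 + 2/3*pi_s_3
  pi_s_2 = 1/9*pi_s_1 + 2/9*pi_s_2 + 2/9*pi_s_3
  pi_s_3 = 4/9*pi_s_1 + 5/9*pi_s_2 + 1/9*pi_s_3
with normalization: pi_s_1 + pi_s_2 + pi_s_3 = 1.

Using the first 2 balance equations plus normalization, the linear system A*pi = b is:
  [-5/9, 2/9, 2/3] . pi = 0
  [1/9, -7/9, 2/9] . pi = 0
  [1, 1, 1] . pi = 1

Solving yields:
  pi_s_1 = 46/95
  pi_s_2 = 16/95
  pi_s_3 = 33/95

Verification (pi * P):
  46/95*4/9 + 16/95*2/9 + 33/95*2/3 = 46/95 = pi_s_1  (ok)
  46/95*1/9 + 16/95*2/9 + 33/95*2/9 = 16/95 = pi_s_2  (ok)
  46/95*4/9 + 16/95*5/9 + 33/95*1/9 = 33/95 = pi_s_3  (ok)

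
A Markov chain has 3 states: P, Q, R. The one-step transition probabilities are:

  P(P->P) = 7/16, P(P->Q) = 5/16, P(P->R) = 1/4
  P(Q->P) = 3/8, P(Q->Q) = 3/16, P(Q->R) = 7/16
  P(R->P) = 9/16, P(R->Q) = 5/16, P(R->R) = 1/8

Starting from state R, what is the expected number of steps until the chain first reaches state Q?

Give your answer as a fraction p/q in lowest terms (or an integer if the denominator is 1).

Let h_i = expected steps to first reach Q from state i.
Boundary: h_Q = 0.
First-step equations for the other states:
  h_P = 1 + 7/16*h_P + 5/16*h_Q + 1/4*h_R
  h_R = 1 + 9/16*h_P + 5/16*h_Q + 1/8*h_R

Substituting h_Q = 0 and rearranging gives the linear system (I - Q) h = 1:
  [9/16, -1/4] . (h_P, h_R) = 1
  [-9/16, 7/8] . (h_P, h_R) = 1

Solving yields:
  h_P = 16/5
  h_R = 16/5

Starting state is R, so the expected hitting time is h_R = 16/5.

Answer: 16/5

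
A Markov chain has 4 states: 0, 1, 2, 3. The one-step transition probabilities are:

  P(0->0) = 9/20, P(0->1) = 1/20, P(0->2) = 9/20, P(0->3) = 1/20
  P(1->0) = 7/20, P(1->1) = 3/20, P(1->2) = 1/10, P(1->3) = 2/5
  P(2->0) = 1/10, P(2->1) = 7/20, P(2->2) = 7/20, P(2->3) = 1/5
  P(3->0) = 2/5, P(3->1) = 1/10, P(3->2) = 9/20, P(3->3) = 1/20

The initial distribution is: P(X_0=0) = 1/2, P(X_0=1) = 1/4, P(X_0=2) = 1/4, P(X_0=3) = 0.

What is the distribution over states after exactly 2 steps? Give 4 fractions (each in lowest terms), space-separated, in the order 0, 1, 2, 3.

Propagating the distribution step by step (d_{t+1} = d_t * P):
d_0 = (0=1/2, 1=1/4, 2=1/4, 3=0)
  d_1[0] = 1/2*9/20 + 1/4*7/20 + 1/4*1/10 + 0*2/5 = 27/80
  d_1[1] = 1/2*1/20 + 1/4*3/20 + 1/4*7/20 + 0*1/10 = 3/20
  d_1[2] = 1/2*9/20 + 1/4*1/10 + 1/4*7/20 + 0*9/20 = 27/80
  d_1[3] = 1/2*1/20 + 1/4*2/5 + 1/4*1/5 + 0*1/20 = 7/40
d_1 = (0=27/80, 1=3/20, 2=27/80, 3=7/40)
  d_2[0] = 27/80*9/20 + 3/20*7/20 + 27/80*1/10 + 7/40*2/5 = 493/1600
  d_2[1] = 27/80*1/20 + 3/20*3/20 + 27/80*7/20 + 7/40*1/10 = 7/40
  d_2[2] = 27/80*9/20 + 3/20*1/10 + 27/80*7/20 + 7/40*9/20 = 291/800
  d_2[3] = 27/80*1/20 + 3/20*2/5 + 27/80*1/5 + 7/40*1/20 = 49/320
d_2 = (0=493/1600, 1=7/40, 2=291/800, 3=49/320)

Answer: 493/1600 7/40 291/800 49/320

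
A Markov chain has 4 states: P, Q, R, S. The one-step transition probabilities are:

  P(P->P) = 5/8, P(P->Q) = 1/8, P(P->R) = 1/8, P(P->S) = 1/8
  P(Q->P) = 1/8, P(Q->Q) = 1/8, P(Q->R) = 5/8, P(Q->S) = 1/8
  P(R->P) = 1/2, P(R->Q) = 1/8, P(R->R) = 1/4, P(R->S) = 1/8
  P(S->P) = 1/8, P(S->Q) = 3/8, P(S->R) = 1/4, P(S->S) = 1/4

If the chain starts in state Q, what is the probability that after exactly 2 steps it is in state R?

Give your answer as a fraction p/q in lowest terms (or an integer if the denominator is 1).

Computing P^2 by repeated multiplication:
P^1 =
  P: [5/8, 1/8, 1/8, 1/8]
  Q: [1/8, 1/8, 5/8, 1/8]
  R: [1/2, 1/8, 1/4, 1/8]
  S: [1/8, 3/8, 1/4, 1/4]
P^2 =
  P: [31/64, 5/32, 7/32, 9/64]
  Q: [27/64, 5/32, 9/32, 9/64]
  R: [15/32, 5/32, 15/64, 9/64]
  S: [9/32, 3/16, 3/8, 5/32]

(P^2)[Q -> R] = 9/32

Answer: 9/32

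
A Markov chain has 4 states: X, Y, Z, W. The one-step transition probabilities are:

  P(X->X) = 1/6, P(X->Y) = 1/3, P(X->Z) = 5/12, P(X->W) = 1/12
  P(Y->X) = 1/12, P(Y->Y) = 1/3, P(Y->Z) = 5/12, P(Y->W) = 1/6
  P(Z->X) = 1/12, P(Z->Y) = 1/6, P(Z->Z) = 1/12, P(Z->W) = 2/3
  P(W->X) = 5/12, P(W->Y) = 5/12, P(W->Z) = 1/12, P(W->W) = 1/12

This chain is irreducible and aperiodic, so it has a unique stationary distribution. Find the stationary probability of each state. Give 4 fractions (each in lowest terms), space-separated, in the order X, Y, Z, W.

Answer: 20/109 273/872 217/872 111/436

Derivation:
The stationary distribution satisfies pi = pi * P, i.e.:
  pi_X = 1/6*pi_X + 1/12*pi_Y + 1/12*pi_Z + 5/12*pi_W
  pi_Y = 1/3*pi_X + 1/3*pi_Y + 1/6*pi_Z + 5/12*pi_W
  pi_Z = 5/12*pi_X + 5/12*pi_Y + 1/12*pi_Z + 1/12*pi_W
  pi_W = 1/12*pi_X + 1/6*pi_Y + 2/3*pi_Z + 1/12*pi_W
with normalization: pi_X + pi_Y + pi_Z + pi_W = 1.

Using the first 3 balance equations plus normalization, the linear system A*pi = b is:
  [-5/6, 1/12, 1/12, 5/12] . pi = 0
  [1/3, -2/3, 1/6, 5/12] . pi = 0
  [5/12, 5/12, -11/12, 1/12] . pi = 0
  [1, 1, 1, 1] . pi = 1

Solving yields:
  pi_X = 20/109
  pi_Y = 273/872
  pi_Z = 217/872
  pi_W = 111/436

Verification (pi * P):
  20/109*1/6 + 273/872*1/12 + 217/872*1/12 + 111/436*5/12 = 20/109 = pi_X  (ok)
  20/109*1/3 + 273/872*1/3 + 217/872*1/6 + 111/436*5/12 = 273/872 = pi_Y  (ok)
  20/109*5/12 + 273/872*5/12 + 217/872*1/12 + 111/436*1/12 = 217/872 = pi_Z  (ok)
  20/109*1/12 + 273/872*1/6 + 217/872*2/3 + 111/436*1/12 = 111/436 = pi_W  (ok)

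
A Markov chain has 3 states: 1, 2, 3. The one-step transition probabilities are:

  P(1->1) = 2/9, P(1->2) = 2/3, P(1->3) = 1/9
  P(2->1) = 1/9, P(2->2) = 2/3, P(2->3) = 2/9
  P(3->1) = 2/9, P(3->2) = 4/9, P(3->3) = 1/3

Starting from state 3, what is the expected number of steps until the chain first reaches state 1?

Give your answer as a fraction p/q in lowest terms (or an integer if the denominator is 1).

Answer: 63/10

Derivation:
Let h_i = expected steps to first reach 1 from state i.
Boundary: h_1 = 0.
First-step equations for the other states:
  h_2 = 1 + 1/9*h_1 + 2/3*h_2 + 2/9*h_3
  h_3 = 1 + 2/9*h_1 + 4/9*h_2 + 1/3*h_3

Substituting h_1 = 0 and rearranging gives the linear system (I - Q) h = 1:
  [1/3, -2/9] . (h_2, h_3) = 1
  [-4/9, 2/3] . (h_2, h_3) = 1

Solving yields:
  h_2 = 36/5
  h_3 = 63/10

Starting state is 3, so the expected hitting time is h_3 = 63/10.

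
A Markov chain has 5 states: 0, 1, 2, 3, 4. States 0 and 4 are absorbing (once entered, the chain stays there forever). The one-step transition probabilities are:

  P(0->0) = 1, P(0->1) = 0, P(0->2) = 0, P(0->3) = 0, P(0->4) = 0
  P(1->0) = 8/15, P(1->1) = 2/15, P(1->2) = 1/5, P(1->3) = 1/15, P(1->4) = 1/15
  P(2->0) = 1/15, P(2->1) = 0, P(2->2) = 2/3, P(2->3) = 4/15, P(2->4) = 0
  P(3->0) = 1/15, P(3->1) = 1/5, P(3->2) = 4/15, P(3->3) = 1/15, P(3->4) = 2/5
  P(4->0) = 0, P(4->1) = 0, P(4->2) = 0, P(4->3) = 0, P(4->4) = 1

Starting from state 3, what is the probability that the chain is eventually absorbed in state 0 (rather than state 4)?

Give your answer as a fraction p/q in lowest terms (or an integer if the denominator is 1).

Answer: 82/217

Derivation:
Let a_i = P(absorbed in 0 | start in state i).
Boundary conditions: a_0 = 1, a_4 = 0.
For each transient state i, a_i = sum_j P(i->j) * a_j:
  a_1 = 8/15*a_0 + 2/15*a_1 + 1/5*a_2 + 1/15*a_3 + 1/15*a_4
  a_2 = 1/15*a_0 + 0*a_1 + 2/3*a_2 + 4/15*a_3 + 0*a_4
  a_3 = 1/15*a_0 + 1/5*a_1 + 4/15*a_2 + 1/15*a_3 + 2/5*a_4

Substituting a_0 = 1 and a_4 = 0, rearrange to (I - Q) a = r where r[i] = P(i -> 0):
  [13/15, -1/5, -1/15] . (a_1, a_2, a_3) = 8/15
  [0, 1/3, -4/15] . (a_1, a_2, a_3) = 1/15
  [-1/5, -4/15, 14/15] . (a_1, a_2, a_3) = 1/15

Solving yields:
  a_1 = 165/217
  a_2 = 109/217
  a_3 = 82/217

Starting state is 3, so the absorption probability is a_3 = 82/217.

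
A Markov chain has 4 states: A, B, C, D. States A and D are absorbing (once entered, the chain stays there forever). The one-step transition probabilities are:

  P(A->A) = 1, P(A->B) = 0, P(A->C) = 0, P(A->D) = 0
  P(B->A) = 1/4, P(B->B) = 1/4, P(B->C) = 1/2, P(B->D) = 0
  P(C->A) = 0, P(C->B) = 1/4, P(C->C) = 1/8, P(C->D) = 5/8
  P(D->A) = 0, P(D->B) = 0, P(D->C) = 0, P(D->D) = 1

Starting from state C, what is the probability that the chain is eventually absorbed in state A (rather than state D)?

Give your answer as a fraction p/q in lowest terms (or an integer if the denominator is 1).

Let a_i = P(absorbed in A | start in state i).
Boundary conditions: a_A = 1, a_D = 0.
For each transient state i, a_i = sum_j P(i->j) * a_j:
  a_B = 1/4*a_A + 1/4*a_B + 1/2*a_C + 0*a_D
  a_C = 0*a_A + 1/4*a_B + 1/8*a_C + 5/8*a_D

Substituting a_A = 1 and a_D = 0, rearrange to (I - Q) a = r where r[i] = P(i -> A):
  [3/4, -1/2] . (a_B, a_C) = 1/4
  [-1/4, 7/8] . (a_B, a_C) = 0

Solving yields:
  a_B = 7/17
  a_C = 2/17

Starting state is C, so the absorption probability is a_C = 2/17.

Answer: 2/17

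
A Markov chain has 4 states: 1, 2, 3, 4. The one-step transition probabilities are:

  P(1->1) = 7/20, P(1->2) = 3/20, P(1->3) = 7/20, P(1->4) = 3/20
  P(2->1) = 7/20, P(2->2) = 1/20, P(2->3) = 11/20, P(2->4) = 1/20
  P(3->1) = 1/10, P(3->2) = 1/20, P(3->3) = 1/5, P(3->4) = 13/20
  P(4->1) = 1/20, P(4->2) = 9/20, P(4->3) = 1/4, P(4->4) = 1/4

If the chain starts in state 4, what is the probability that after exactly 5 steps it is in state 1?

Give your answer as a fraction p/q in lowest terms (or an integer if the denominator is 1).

Computing P^5 by repeated multiplication:
P^1 =
  1: [7/20, 3/20, 7/20, 3/20]
  2: [7/20, 1/20, 11/20, 1/20]
  3: [1/10, 1/20, 1/5, 13/20]
  4: [1/20, 9/20, 1/4, 1/4]
P^2 =
  1: [87/400, 29/200, 5/16, 13/40]
  2: [79/400, 21/200, 109/400, 17/40]
  3: [21/200, 8/25, 53/200, 31/100]
  4: [17/80, 31/200, 151/400, 51/200]
P^3 =
  1: [279/1600, 807/4000, 2397/8000, 1297/4000]
  2: [247/1600, 959/4000, 2301/8000, 1273/4000]
  3: [763/4000, 369/2000, 1373/4000, 563/2000]
  4: [1433/8000, 693/4000, 2391/8000, 279/800]
P^4 =
  1: [28451/160000, 15771/80000, 50077/160000, 4993/16000]
  2: [29219/160000, 15419/80000, 51677/160000, 24133/80000]
  3: [14379/80000, 7267/40000, 24581/80000, 13253/40000]
  4: [5461/32000, 16593/80000, 48791/160000, 25359/80000]
P^5 =
  1: [114007/640000, 308171/1600000, 996077/3200000, 508773/1600000]
  2: [572019/3200000, 302283/1600000, 991789/3200000, 515813/1600000]
  3: [278059/1600000, 160403/800000, 491381/1600000, 254877/800000]
  4: [571737/3200000, 310177/1600000, 200987/640000, 501487/1600000]

(P^5)[4 -> 1] = 571737/3200000

Answer: 571737/3200000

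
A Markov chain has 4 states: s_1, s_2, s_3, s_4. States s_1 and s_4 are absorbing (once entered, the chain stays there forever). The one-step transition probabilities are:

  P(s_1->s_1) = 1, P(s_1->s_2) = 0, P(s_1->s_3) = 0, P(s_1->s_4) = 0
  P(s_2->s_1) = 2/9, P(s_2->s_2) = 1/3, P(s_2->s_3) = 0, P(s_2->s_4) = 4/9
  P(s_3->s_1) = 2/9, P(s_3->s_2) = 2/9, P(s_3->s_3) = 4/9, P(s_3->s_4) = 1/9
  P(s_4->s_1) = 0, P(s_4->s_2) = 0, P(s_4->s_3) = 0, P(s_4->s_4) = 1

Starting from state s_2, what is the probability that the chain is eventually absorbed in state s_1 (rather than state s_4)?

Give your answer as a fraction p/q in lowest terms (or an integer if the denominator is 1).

Let a_i = P(absorbed in s_1 | start in state i).
Boundary conditions: a_s_1 = 1, a_s_4 = 0.
For each transient state i, a_i = sum_j P(i->j) * a_j:
  a_s_2 = 2/9*a_s_1 + 1/3*a_s_2 + 0*a_s_3 + 4/9*a_s_4
  a_s_3 = 2/9*a_s_1 + 2/9*a_s_2 + 4/9*a_s_3 + 1/9*a_s_4

Substituting a_s_1 = 1 and a_s_4 = 0, rearrange to (I - Q) a = r where r[i] = P(i -> s_1):
  [2/3, 0] . (a_s_2, a_s_3) = 2/9
  [-2/9, 5/9] . (a_s_2, a_s_3) = 2/9

Solving yields:
  a_s_2 = 1/3
  a_s_3 = 8/15

Starting state is s_2, so the absorption probability is a_s_2 = 1/3.

Answer: 1/3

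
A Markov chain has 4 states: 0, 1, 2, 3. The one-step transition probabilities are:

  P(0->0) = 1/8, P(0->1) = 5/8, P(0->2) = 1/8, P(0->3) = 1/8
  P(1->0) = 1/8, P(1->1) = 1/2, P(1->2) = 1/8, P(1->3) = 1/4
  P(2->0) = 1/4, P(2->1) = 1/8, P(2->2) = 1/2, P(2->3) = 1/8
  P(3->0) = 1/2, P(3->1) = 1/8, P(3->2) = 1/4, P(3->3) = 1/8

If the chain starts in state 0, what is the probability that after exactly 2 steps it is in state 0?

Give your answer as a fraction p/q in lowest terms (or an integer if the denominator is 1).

Answer: 3/16

Derivation:
Computing P^2 by repeated multiplication:
P^1 =
  0: [1/8, 5/8, 1/8, 1/8]
  1: [1/8, 1/2, 1/8, 1/4]
  2: [1/4, 1/8, 1/2, 1/8]
  3: [1/2, 1/8, 1/4, 1/8]
P^2 =
  0: [3/16, 27/64, 3/16, 13/64]
  1: [15/64, 3/8, 13/64, 3/16]
  2: [15/64, 19/64, 21/64, 9/64]
  3: [13/64, 27/64, 15/64, 9/64]

(P^2)[0 -> 0] = 3/16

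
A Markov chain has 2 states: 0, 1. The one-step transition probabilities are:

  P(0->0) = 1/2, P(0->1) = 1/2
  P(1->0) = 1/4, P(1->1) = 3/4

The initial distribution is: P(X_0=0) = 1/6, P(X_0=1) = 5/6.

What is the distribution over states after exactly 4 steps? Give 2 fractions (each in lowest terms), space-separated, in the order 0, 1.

Answer: 511/1536 1025/1536

Derivation:
Propagating the distribution step by step (d_{t+1} = d_t * P):
d_0 = (0=1/6, 1=5/6)
  d_1[0] = 1/6*1/2 + 5/6*1/4 = 7/24
  d_1[1] = 1/6*1/2 + 5/6*3/4 = 17/24
d_1 = (0=7/24, 1=17/24)
  d_2[0] = 7/24*1/2 + 17/24*1/4 = 31/96
  d_2[1] = 7/24*1/2 + 17/24*3/4 = 65/96
d_2 = (0=31/96, 1=65/96)
  d_3[0] = 31/96*1/2 + 65/96*1/4 = 127/384
  d_3[1] = 31/96*1/2 + 65/96*3/4 = 257/384
d_3 = (0=127/384, 1=257/384)
  d_4[0] = 127/384*1/2 + 257/384*1/4 = 511/1536
  d_4[1] = 127/384*1/2 + 257/384*3/4 = 1025/1536
d_4 = (0=511/1536, 1=1025/1536)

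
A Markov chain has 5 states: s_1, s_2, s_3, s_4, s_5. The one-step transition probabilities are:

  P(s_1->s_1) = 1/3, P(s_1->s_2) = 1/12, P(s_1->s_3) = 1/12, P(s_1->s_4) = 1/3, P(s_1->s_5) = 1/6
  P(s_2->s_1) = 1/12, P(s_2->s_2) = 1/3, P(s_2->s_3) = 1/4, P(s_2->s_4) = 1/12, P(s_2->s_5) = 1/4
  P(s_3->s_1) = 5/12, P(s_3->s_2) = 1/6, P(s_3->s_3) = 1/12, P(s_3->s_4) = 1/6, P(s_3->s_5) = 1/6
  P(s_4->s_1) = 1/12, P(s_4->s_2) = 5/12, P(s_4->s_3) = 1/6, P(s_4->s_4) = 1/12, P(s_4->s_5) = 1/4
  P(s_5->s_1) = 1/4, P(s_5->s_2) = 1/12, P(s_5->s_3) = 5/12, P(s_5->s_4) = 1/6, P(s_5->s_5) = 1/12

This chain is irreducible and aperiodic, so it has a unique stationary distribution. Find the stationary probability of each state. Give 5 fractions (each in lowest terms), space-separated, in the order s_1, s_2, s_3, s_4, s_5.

Answer: 5569/23389 4915/23389 4538/23389 4077/23389 4290/23389

Derivation:
The stationary distribution satisfies pi = pi * P, i.e.:
  pi_s_1 = 1/3*pi_s_1 + 1/12*pi_s_2 + 5/12*pi_s_3 + 1/12*pi_s_4 + 1/4*pi_s_5
  pi_s_2 = 1/12*pi_s_1 + 1/3*pi_s_2 + 1/6*pi_s_3 + 5/12*pi_s_4 + 1/12*pi_s_5
  pi_s_3 = 1/12*pi_s_1 + 1/4*pi_s_2 + 1/12*pi_s_3 + 1/6*pi_s_4 + 5/12*pi_s_5
  pi_s_4 = 1/3*pi_s_1 + 1/12*pi_s_2 + 1/6*pi_s_3 + 1/12*pi_s_4 + 1/6*pi_s_5
  pi_s_5 = 1/6*pi_s_1 + 1/4*pi_s_2 + 1/6*pi_s_3 + 1/4*pi_s_4 + 1/12*pi_s_5
with normalization: pi_s_1 + pi_s_2 + pi_s_3 + pi_s_4 + pi_s_5 = 1.

Using the first 4 balance equations plus normalization, the linear system A*pi = b is:
  [-2/3, 1/12, 5/12, 1/12, 1/4] . pi = 0
  [1/12, -2/3, 1/6, 5/12, 1/12] . pi = 0
  [1/12, 1/4, -11/12, 1/6, 5/12] . pi = 0
  [1/3, 1/12, 1/6, -11/12, 1/6] . pi = 0
  [1, 1, 1, 1, 1] . pi = 1

Solving yields:
  pi_s_1 = 5569/23389
  pi_s_2 = 4915/23389
  pi_s_3 = 4538/23389
  pi_s_4 = 4077/23389
  pi_s_5 = 4290/23389

Verification (pi * P):
  5569/23389*1/3 + 4915/23389*1/12 + 4538/23389*5/12 + 4077/23389*1/12 + 4290/23389*1/4 = 5569/23389 = pi_s_1  (ok)
  5569/23389*1/12 + 4915/23389*1/3 + 4538/23389*1/6 + 4077/23389*5/12 + 4290/23389*1/12 = 4915/23389 = pi_s_2  (ok)
  5569/23389*1/12 + 4915/23389*1/4 + 4538/23389*1/12 + 4077/23389*1/6 + 4290/23389*5/12 = 4538/23389 = pi_s_3  (ok)
  5569/23389*1/3 + 4915/23389*1/12 + 4538/23389*1/6 + 4077/23389*1/12 + 4290/23389*1/6 = 4077/23389 = pi_s_4  (ok)
  5569/23389*1/6 + 4915/23389*1/4 + 4538/23389*1/6 + 4077/23389*1/4 + 4290/23389*1/12 = 4290/23389 = pi_s_5  (ok)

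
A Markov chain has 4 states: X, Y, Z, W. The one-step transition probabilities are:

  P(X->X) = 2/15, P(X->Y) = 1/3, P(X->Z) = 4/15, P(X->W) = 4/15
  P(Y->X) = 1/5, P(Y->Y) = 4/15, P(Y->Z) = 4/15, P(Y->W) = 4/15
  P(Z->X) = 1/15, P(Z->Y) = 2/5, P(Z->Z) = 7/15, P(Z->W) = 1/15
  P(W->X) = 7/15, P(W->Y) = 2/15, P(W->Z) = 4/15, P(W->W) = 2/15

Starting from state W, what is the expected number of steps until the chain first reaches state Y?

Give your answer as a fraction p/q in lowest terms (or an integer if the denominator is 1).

Answer: 180/49

Derivation:
Let h_i = expected steps to first reach Y from state i.
Boundary: h_Y = 0.
First-step equations for the other states:
  h_X = 1 + 2/15*h_X + 1/3*h_Y + 4/15*h_Z + 4/15*h_W
  h_Z = 1 + 1/15*h_X + 2/5*h_Y + 7/15*h_Z + 1/15*h_W
  h_W = 1 + 7/15*h_X + 2/15*h_Y + 4/15*h_Z + 2/15*h_W

Substituting h_Y = 0 and rearranging gives the linear system (I - Q) h = 1:
  [13/15, -4/15, -4/15] . (h_X, h_Z, h_W) = 1
  [-1/15, 8/15, -1/15] . (h_X, h_Z, h_W) = 1
  [-7/15, -4/15, 13/15] . (h_X, h_Z, h_W) = 1

Solving yields:
  h_X = 153/49
  h_Z = 267/98
  h_W = 180/49

Starting state is W, so the expected hitting time is h_W = 180/49.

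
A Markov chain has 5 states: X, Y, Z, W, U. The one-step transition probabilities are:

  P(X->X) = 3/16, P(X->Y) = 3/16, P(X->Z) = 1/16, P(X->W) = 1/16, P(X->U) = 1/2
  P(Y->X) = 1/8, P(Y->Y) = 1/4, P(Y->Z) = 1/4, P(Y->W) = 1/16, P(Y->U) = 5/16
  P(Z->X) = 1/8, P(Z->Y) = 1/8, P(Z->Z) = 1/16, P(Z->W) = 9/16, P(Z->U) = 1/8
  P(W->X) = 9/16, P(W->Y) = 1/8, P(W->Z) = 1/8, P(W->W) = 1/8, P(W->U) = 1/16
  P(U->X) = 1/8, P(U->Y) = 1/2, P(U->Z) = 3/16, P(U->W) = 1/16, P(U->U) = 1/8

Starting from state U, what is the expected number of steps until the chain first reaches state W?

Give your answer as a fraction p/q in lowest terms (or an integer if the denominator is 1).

Let h_i = expected steps to first reach W from state i.
Boundary: h_W = 0.
First-step equations for the other states:
  h_X = 1 + 3/16*h_X + 3/16*h_Y + 1/16*h_Z + 1/16*h_W + 1/2*h_U
  h_Y = 1 + 1/8*h_X + 1/4*h_Y + 1/4*h_Z + 1/16*h_W + 5/16*h_U
  h_Z = 1 + 1/8*h_X + 1/8*h_Y + 1/16*h_Z + 9/16*h_W + 1/8*h_U
  h_U = 1 + 1/8*h_X + 1/2*h_Y + 3/16*h_Z + 1/16*h_W + 1/8*h_U

Substituting h_W = 0 and rearranging gives the linear system (I - Q) h = 1:
  [13/16, -3/16, -1/16, -1/2] . (h_X, h_Y, h_Z, h_U) = 1
  [-1/8, 3/4, -1/4, -5/16] . (h_X, h_Y, h_Z, h_U) = 1
  [-1/8, -1/8, 15/16, -1/8] . (h_X, h_Y, h_Z, h_U) = 1
  [-1/8, -1/2, -3/16, 7/8] . (h_X, h_Y, h_Z, h_U) = 1

Solving yields:
  h_X = 3120/431
  h_Y = 2864/431
  h_Z = 1648/431
  h_U = 2928/431

Starting state is U, so the expected hitting time is h_U = 2928/431.

Answer: 2928/431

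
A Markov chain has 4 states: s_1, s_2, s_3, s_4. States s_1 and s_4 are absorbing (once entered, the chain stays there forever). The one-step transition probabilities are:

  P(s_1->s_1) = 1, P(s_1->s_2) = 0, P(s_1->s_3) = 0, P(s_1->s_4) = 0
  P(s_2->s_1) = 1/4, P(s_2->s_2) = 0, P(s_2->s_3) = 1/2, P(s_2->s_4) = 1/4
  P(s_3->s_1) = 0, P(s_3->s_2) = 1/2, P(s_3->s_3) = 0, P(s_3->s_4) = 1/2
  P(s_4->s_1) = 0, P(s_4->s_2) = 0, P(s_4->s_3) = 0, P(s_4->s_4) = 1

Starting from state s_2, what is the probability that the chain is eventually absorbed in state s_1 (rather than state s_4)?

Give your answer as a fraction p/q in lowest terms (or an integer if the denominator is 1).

Let a_i = P(absorbed in s_1 | start in state i).
Boundary conditions: a_s_1 = 1, a_s_4 = 0.
For each transient state i, a_i = sum_j P(i->j) * a_j:
  a_s_2 = 1/4*a_s_1 + 0*a_s_2 + 1/2*a_s_3 + 1/4*a_s_4
  a_s_3 = 0*a_s_1 + 1/2*a_s_2 + 0*a_s_3 + 1/2*a_s_4

Substituting a_s_1 = 1 and a_s_4 = 0, rearrange to (I - Q) a = r where r[i] = P(i -> s_1):
  [1, -1/2] . (a_s_2, a_s_3) = 1/4
  [-1/2, 1] . (a_s_2, a_s_3) = 0

Solving yields:
  a_s_2 = 1/3
  a_s_3 = 1/6

Starting state is s_2, so the absorption probability is a_s_2 = 1/3.

Answer: 1/3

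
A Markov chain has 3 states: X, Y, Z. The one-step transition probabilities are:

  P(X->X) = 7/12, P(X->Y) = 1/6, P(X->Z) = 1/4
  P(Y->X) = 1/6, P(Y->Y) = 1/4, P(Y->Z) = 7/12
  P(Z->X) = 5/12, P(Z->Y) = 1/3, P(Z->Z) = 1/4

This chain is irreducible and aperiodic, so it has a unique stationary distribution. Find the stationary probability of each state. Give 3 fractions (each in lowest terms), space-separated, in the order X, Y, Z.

The stationary distribution satisfies pi = pi * P, i.e.:
  pi_X = 7/12*pi_X + 1/6*pi_Y + 5/12*pi_Z
  pi_Y = 1/6*pi_X + 1/4*pi_Y + 1/3*pi_Z
  pi_Z = 1/4*pi_X + 7/12*pi_Y + 1/4*pi_Z
with normalization: pi_X + pi_Y + pi_Z = 1.

Using the first 2 balance equations plus normalization, the linear system A*pi = b is:
  [-5/12, 1/6, 5/12] . pi = 0
  [1/6, -3/4, 1/3] . pi = 0
  [1, 1, 1] . pi = 1

Solving yields:
  pi_X = 53/124
  pi_Y = 15/62
  pi_Z = 41/124

Verification (pi * P):
  53/124*7/12 + 15/62*1/6 + 41/124*5/12 = 53/124 = pi_X  (ok)
  53/124*1/6 + 15/62*1/4 + 41/124*1/3 = 15/62 = pi_Y  (ok)
  53/124*1/4 + 15/62*7/12 + 41/124*1/4 = 41/124 = pi_Z  (ok)

Answer: 53/124 15/62 41/124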